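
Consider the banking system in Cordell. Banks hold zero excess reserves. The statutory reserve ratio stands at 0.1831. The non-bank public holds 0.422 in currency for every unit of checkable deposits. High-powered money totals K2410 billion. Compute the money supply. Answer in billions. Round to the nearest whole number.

The money multiplier is m = (1 + c) / (rr + c) = (1 + 0.422) / (0.1831 + 0.422) ≈ 2.35002.
So M = m × MB = 2.35002 × 2410 = 5663.5482 billion.

K5664 billion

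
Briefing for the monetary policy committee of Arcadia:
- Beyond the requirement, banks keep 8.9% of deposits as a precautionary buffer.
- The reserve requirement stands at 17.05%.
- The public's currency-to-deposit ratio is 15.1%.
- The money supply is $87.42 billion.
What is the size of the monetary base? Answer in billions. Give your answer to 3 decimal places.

The money multiplier is m = (1 + c) / (rr + e + c) = (1 + 0.151) / (0.1705 + 0.089 + 0.151) ≈ 2.803898.
MB = M / m = 87.42 / 2.803898 ≈ 31.178 billion.

$31.178 billion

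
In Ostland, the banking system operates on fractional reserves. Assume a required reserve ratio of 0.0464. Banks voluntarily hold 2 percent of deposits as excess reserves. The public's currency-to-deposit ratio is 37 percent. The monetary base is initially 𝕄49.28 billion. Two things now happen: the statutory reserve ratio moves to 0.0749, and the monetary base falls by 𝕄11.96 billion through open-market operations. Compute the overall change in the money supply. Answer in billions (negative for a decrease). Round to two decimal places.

Before: m₁ = (1 + 0.37) / (0.0464 + 0.02 + 0.37) ≈ 3.13932, MB₁ = 49.28, so M₁ = 3.13932 × 49.28 ≈ 154.7057 billion.
After: m₂ = (1 + 0.37) / (0.0749 + 0.02 + 0.37) ≈ 2.94687, MB₂ = 49.28 − 11.96 = 37.32, so M₂ = 2.94687 × 37.32 ≈ 109.9772 billion.
ΔM = M₂ − M₁ = 109.9772 − 154.7057 = -44.7285 billion.

-44.73 billion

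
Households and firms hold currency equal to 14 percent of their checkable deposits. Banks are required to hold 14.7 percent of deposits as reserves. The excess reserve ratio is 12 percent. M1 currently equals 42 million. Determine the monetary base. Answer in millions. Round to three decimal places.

14.995 million

The money multiplier is m = (1 + c) / (rr + e + c) = (1 + 0.14) / (0.147 + 0.12 + 0.14) ≈ 2.800983.
MB = M / m = 42 / 2.800983 ≈ 14.9947 million.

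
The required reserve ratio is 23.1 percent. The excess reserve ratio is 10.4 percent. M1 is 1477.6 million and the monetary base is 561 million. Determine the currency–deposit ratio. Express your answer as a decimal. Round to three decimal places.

0.072

Using m = M/MB = 1477.6/561 ≈ 2.633868. From m = (1 + c)/(c + rr + e), rearranging gives 1 + c = m·(c + rr + e), so c·(1 − m) = m·(rr + e) − 1.
Hence c = [m·(rr + e) − 1]/(1 − m) = [2.633868 × (0.231 + 0.104) − 1] / (1 − 2.633868) ≈ 0.072010.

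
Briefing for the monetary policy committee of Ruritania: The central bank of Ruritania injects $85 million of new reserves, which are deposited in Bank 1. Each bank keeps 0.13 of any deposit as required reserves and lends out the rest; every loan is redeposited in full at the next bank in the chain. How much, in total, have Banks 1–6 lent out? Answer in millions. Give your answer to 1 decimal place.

Bank i lends (1 − rr)^i of the original deposit: Bank 1 lends 85·0.8700 = 73.9500, Bank 2 lends 85·0.8700² = 64.3365, and so on.
Summing a geometric series: total = 85·[0.8700·(1 − 0.8700^6) / (1 − 0.8700)] ≈ 322.1796 million.

$322.2 million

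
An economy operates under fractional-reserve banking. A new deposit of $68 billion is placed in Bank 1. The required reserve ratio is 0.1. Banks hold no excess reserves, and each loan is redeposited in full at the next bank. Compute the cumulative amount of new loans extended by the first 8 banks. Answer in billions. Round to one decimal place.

$348.6 billion

Bank i lends (1 − rr)^i of the original deposit: Bank 1 lends 68·0.9000 = 61.2000, Bank 2 lends 68·0.9000² = 55.0800, and so on.
Summing a geometric series: total = 68·[0.9000·(1 − 0.9000^8) / (1 − 0.9000)] ≈ 348.5541 billion.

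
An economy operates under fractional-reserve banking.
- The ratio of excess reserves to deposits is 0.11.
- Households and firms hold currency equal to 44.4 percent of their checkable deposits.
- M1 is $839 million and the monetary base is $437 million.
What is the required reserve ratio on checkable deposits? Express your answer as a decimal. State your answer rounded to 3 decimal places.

Using m = M/MB = 839/437 ≈ 1.919908. Since m = (1 + c)/(c + rr + e), the denominator satisfies c + rr + e = (1 + c)/m = (1 + 0.444) / 1.919908 ≈ 0.752119.
With c = 0.444 and e = 0.11, the required reserve ratio on checkable deposits is 0.752119 − 0.444 − 0.11 = 0.198119.

0.198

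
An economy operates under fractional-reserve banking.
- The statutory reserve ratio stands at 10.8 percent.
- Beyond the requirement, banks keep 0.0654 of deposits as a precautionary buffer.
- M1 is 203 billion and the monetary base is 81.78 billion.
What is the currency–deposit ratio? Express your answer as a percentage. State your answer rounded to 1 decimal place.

38.4%

Using m = M/MB = 203/81.78 ≈ 2.482270. From m = (1 + c)/(c + rr + e), rearranging gives 1 + c = m·(c + rr + e), so c·(1 − m) = m·(rr + e) − 1.
Hence c = [m·(rr + e) − 1]/(1 − m) = [2.482270 × (0.108 + 0.0654) − 1] / (1 − 2.482270) ≈ 0.384258.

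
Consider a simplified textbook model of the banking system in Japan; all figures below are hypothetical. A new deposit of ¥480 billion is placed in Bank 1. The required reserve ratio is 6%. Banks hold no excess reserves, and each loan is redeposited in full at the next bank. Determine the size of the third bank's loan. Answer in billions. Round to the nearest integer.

¥399 billion

Each bank lends a fraction (1 − rr) = 0.9400 of the deposit it receives, so Bank 3 receives 480·0.9400^2 and lends 480·0.9400^3 ≈ 398.6803 billion.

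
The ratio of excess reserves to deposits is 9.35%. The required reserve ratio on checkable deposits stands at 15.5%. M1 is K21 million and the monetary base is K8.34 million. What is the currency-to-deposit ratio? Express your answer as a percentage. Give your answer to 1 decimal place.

24.7%

Using m = M/MB = 21/8.34 ≈ 2.517986. From m = (1 + c)/(c + rr + e), rearranging gives 1 + c = m·(c + rr + e), so c·(1 − m) = m·(rr + e) − 1.
Hence c = [m·(rr + e) − 1]/(1 − m) = [2.517986 × (0.155 + 0.0935) − 1] / (1 − 2.517986) ≈ 0.246564.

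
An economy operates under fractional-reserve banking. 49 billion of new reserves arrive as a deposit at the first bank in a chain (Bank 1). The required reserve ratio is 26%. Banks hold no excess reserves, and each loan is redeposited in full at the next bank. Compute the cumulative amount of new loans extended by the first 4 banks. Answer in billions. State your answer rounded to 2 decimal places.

Bank i lends (1 − rr)^i of the original deposit: Bank 1 lends 49·0.7400 = 36.2600, Bank 2 lends 49·0.7400² = 26.8324, and so on.
Summing a geometric series: total = 49·[0.7400·(1 − 0.7400^4) / (1 − 0.7400)] ≈ 97.6418 billion.

97.64 billion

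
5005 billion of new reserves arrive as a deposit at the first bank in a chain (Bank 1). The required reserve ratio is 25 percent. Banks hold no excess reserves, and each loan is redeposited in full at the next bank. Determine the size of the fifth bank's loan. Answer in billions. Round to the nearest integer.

1188 billion

Each bank lends a fraction (1 − rr) = 0.7500 of the deposit it receives, so Bank 5 receives 5005·0.7500^4 and lends 5005·0.7500^5 ≈ 1187.7100 billion.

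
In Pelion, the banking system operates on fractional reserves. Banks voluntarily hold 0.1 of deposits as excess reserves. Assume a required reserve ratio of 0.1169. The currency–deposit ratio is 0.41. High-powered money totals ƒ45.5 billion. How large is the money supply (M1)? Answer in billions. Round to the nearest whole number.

ƒ102 billion

The money multiplier is m = (1 + c) / (rr + e + c) = (1 + 0.41) / (0.1169 + 0.1 + 0.41) ≈ 2.2492.
So M = m × MB = 2.2492 × 45.5 = 102.3386 billion.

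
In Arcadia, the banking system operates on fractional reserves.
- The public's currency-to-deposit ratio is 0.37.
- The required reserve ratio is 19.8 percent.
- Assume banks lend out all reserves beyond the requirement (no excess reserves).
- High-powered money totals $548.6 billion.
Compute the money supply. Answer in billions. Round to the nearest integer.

$1323 billion

The money multiplier is m = (1 + c) / (rr + c) = (1 + 0.37) / (0.198 + 0.37) ≈ 2.4120.
So M = m × MB = 2.4120 × 548.6 = 1323.2232 billion.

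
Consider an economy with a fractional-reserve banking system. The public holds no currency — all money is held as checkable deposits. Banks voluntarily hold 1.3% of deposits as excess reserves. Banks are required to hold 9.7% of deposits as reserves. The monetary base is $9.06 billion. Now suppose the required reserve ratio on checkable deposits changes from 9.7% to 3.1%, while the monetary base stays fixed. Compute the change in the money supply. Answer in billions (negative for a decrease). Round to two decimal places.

$123.55 billion

Initially m₁ = 1 / (0.097 + 0.013) ≈ 9.0909, so M₁ = 9.0909 × 9.06 ≈ 82.3636 billion.
After the change m₂ = 1 / (0.031 + 0.013) ≈ 22.7273, so M₂ = 22.7273 × 9.06 ≈ 205.9093 billion.
ΔM = M₂ − M₁ = 205.9093 − 82.3636 = 123.5457 billion.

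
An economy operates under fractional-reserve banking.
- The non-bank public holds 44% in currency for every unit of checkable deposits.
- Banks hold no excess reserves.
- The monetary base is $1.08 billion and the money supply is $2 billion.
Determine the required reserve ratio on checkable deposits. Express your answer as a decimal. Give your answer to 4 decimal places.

Using m = M/MB = 2/1.08 ≈ 1.851852. Since m = (1 + c)/(c + rr + e), the denominator satisfies c + rr + e = (1 + c)/m = (1 + 0.44) / 1.851852 ≈ 0.777600.
With c = 0.44 and e = 0, the required reserve ratio on checkable deposits is 0.777600 − 0.44 − 0 = 0.3376.

0.3376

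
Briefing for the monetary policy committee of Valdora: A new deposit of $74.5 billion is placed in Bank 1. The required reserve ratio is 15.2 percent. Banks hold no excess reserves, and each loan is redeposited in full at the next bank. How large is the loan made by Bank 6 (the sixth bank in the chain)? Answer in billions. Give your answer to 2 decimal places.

Each bank lends a fraction (1 − rr) = 0.8480 of the deposit it receives, so Bank 6 receives 74.5·0.8480^5 and lends 74.5·0.8480^6 ≈ 27.7033 billion.

$27.70 billion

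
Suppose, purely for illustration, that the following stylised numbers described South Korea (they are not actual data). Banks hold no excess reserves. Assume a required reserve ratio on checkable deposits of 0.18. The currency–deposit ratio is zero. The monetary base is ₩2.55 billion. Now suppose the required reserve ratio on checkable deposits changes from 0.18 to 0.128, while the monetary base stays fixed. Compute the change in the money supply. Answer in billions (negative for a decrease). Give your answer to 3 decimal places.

₩5.755 billion

Initially m₁ = 1 / (0.18) ≈ 5.55556, so M₁ = 5.55556 × 2.55 ≈ 14.1667 billion.
After the change m₂ = 1 / (0.128) = 7.81250, so M₂ = 7.81250 × 2.55 ≈ 19.9219 billion.
ΔM = M₂ − M₁ = 19.9219 − 14.1667 = 5.7552 billion.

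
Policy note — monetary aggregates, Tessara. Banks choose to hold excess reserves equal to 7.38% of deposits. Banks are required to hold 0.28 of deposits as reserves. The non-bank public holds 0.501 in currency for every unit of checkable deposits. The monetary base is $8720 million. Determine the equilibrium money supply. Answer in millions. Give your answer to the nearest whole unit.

$15312 million

The money multiplier is m = (1 + c) / (rr + e + c) = (1 + 0.501) / (0.28 + 0.0738 + 0.501) ≈ 1.75597.
So M = m × MB = 1.75597 × 8720 = 15312.0584 million.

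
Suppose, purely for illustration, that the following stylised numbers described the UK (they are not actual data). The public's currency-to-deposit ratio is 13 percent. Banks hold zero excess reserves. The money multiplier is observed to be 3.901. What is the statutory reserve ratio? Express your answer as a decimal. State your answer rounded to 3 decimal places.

0.160

Using m = 3.901. Since m = (1 + c)/(c + rr + e), the denominator satisfies c + rr + e = (1 + c)/m = (1 + 0.13) / 3.901 ≈ 0.289669.
With c = 0.13 and e = 0, the statutory reserve ratio is 0.289669 − 0.13 − 0 = 0.159669.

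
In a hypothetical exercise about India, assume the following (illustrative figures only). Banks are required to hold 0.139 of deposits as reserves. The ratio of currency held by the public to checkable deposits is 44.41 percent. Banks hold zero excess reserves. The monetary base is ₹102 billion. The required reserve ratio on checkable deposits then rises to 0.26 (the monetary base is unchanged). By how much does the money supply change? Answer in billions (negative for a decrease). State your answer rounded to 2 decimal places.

-43.41 billion

Initially m₁ = (1 + 0.4441) / (0.139 + 0.4441) ≈ 2.476591, so M₁ = 2.476591 × 102 ≈ 252.6123 billion.
After the change m₂ = (1 + 0.4441) / (0.26 + 0.4441) ≈ 2.050987, so M₂ = 2.050987 × 102 ≈ 209.2007 billion.
ΔM = M₂ − M₁ = 209.2007 − 252.6123 = -43.4116 billion.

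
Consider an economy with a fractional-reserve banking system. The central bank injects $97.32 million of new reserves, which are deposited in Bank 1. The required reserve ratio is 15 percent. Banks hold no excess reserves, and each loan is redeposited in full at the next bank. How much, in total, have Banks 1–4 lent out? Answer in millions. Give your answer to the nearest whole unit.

$264 million

Bank i lends (1 − rr)^i of the original deposit: Bank 1 lends 97.32·0.8500 = 82.7220, Bank 2 lends 97.32·0.8500² = 70.3137, and so on.
Summing a geometric series: total = 97.32·[0.8500·(1 − 0.8500^4) / (1 − 0.8500)] ≈ 263.6040 million.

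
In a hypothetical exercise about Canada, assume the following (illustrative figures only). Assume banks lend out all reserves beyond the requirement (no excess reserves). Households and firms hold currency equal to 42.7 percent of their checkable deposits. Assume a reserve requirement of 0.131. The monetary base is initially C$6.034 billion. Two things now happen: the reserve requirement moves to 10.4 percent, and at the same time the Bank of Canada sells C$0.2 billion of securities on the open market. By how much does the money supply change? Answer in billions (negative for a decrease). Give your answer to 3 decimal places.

C$0.247 billion

Before: m₁ = (1 + 0.427) / (0.131 + 0.427) ≈ 2.55735, MB₁ = 6.034, so M₁ = 2.55735 × 6.034 ≈ 15.431 billion.
After: m₂ = (1 + 0.427) / (0.104 + 0.427) ≈ 2.68738, MB₂ = 6.034 − 0.2 = 5.834, so M₂ = 2.68738 × 5.834 ≈ 15.6782 billion.
ΔM = M₂ − M₁ = 15.6782 − 15.431 = 0.2472 billion.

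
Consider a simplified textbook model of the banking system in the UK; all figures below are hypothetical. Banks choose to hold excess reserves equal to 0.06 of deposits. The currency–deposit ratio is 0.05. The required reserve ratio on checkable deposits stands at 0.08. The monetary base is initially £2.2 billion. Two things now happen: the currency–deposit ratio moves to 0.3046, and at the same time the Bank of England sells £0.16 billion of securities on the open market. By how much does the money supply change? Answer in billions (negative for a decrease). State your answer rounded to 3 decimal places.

-6.172 billion

Before: m₁ = (1 + 0.05) / (0.08 + 0.06 + 0.05) ≈ 5.52632, MB₁ = 2.2, so M₁ = 5.52632 × 2.2 ≈ 12.1579 billion.
After: m₂ = (1 + 0.3046) / (0.08 + 0.06 + 0.3046) ≈ 2.93432, MB₂ = 2.2 − 0.16 = 2.04, so M₂ = 2.93432 × 2.04 ≈ 5.986 billion.
ΔM = M₂ − M₁ = 5.986 − 12.1579 = -6.1719 billion.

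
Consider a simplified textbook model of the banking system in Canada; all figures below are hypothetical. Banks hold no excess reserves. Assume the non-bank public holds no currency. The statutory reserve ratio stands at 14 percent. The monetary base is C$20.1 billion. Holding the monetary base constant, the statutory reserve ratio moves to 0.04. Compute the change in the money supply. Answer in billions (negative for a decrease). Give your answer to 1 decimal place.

Initially m₁ = 1 / (0.14) ≈ 7.1429, so M₁ = 7.1429 × 20.1 ≈ 143.5723 billion.
After the change m₂ = 1 / (0.04) = 25, so M₂ = 25 × 20.1 = 502.5 billion.
ΔM = M₂ − M₁ = 502.5 − 143.5723 = 358.9277 billion.

C$358.9 billion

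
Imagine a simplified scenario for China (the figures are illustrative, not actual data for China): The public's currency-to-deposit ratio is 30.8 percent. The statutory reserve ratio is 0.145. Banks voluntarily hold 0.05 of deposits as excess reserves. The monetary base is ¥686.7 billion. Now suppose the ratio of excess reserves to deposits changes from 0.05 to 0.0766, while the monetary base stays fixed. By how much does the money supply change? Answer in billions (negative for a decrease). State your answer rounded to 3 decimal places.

-89.689 billion

Initially m₁ = (1 + 0.308) / (0.145 + 0.05 + 0.308) ≈ 2.6003976, so M₁ = 2.6003976 × 686.7 ≈ 1785.693 billion.
After the change m₂ = (1 + 0.308) / (0.145 + 0.0766 + 0.308) ≈ 2.4697885, so M₂ = 2.4697885 × 686.7 ≈ 1696.0038 billion.
ΔM = M₂ − M₁ = 1696.0038 − 1785.693 = -89.6892 billion.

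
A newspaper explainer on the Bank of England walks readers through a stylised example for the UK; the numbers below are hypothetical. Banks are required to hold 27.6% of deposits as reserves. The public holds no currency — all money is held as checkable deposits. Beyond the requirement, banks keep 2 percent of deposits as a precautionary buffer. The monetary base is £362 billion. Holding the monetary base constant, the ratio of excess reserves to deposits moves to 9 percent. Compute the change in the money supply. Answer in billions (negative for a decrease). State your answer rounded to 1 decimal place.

-233.9 billion

Initially m₁ = 1 / (0.276 + 0.02) ≈ 3.37838, so M₁ = 3.37838 × 362 ≈ 1222.9736 billion.
After the change m₂ = 1 / (0.276 + 0.09) ≈ 2.73224, so M₂ = 2.73224 × 362 ≈ 989.0709 billion.
ΔM = M₂ − M₁ = 989.0709 − 1222.9736 = -233.9027 billion.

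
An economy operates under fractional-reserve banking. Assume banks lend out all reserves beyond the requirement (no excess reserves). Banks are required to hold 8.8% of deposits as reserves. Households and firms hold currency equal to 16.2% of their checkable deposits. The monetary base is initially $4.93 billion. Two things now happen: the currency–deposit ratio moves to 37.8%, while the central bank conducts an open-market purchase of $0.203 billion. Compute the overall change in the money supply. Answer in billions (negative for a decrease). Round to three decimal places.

-7.736 billion

Before: m₁ = (1 + 0.162) / (0.088 + 0.162) = 4.64800, MB₁ = 4.93, so M₁ = 4.64800 × 4.93 ≈ 22.9146 billion.
After: m₂ = (1 + 0.378) / (0.088 + 0.378) ≈ 2.95708, MB₂ = 4.93 + 0.203 = 5.133, so M₂ = 2.95708 × 5.133 ≈ 15.1787 billion.
ΔM = M₂ − M₁ = 15.1787 − 22.9146 = -7.7359 billion.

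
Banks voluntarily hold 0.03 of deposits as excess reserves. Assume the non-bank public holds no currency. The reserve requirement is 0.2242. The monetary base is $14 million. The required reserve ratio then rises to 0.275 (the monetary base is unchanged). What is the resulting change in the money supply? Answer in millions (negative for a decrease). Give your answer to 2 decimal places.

Initially m₁ = 1 / (0.2242 + 0.03) ≈ 3.93391, so M₁ = 3.93391 × 14 ≈ 55.0747 million.
After the change m₂ = 1 / (0.275 + 0.03) ≈ 3.27869, so M₂ = 3.27869 × 14 ≈ 45.9017 million.
ΔM = M₂ − M₁ = 45.9017 − 55.0747 = -9.173 million.

-9.17 million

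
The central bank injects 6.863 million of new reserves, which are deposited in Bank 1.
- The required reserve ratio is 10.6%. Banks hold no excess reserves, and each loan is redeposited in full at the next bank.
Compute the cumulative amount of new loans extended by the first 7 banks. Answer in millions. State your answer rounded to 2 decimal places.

Bank i lends (1 − rr)^i of the original deposit: Bank 1 lends 6.863·0.8940 ≈ 6.1355, Bank 2 lends 6.863·0.8940² ≈ 5.4852, and so on.
Summing a geometric series: total = 6.863·[0.8940·(1 − 0.8940^7) / (1 − 0.8940)] ≈ 31.4638 million.

31.46 million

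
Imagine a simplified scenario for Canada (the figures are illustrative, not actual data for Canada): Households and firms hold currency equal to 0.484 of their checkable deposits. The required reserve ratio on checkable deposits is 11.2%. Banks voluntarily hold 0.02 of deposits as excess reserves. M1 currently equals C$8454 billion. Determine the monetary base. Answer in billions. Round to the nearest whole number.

C$3509 billion

The money multiplier is m = (1 + c) / (rr + e + c) = (1 + 0.484) / (0.112 + 0.02 + 0.484) ≈ 2.40909.
MB = M / m = 8454 / 2.40909 ≈ 3509.2089 billion.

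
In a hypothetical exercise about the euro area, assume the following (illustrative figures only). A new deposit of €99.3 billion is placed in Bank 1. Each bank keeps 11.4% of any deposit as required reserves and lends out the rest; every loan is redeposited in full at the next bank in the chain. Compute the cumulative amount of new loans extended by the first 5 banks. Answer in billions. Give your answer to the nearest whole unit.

€350 billion

Bank i lends (1 − rr)^i of the original deposit: Bank 1 lends 99.3·0.8860 = 87.9798, Bank 2 lends 99.3·0.8860² ≈ 77.9501, and so on.
Summing a geometric series: total = 99.3·[0.8860·(1 − 0.8860^5) / (1 − 0.8860)] ≈ 350.3990 billion.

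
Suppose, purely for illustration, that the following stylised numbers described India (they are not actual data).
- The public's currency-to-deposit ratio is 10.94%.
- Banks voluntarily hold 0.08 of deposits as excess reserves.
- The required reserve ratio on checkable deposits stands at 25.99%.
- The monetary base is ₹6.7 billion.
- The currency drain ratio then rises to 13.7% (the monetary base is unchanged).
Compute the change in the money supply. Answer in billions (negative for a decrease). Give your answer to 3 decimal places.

Initially m₁ = (1 + 0.1094) / (0.2599 + 0.08 + 0.1094) ≈ 2.46917, so M₁ = 2.46917 × 6.7 ≈ 16.5434 billion.
After the change m₂ = (1 + 0.137) / (0.2599 + 0.08 + 0.137) ≈ 2.38415, so M₂ = 2.38415 × 6.7 ≈ 15.9738 billion.
ΔM = M₂ − M₁ = 15.9738 − 16.5434 = -0.5696 billion.

-0.570 billion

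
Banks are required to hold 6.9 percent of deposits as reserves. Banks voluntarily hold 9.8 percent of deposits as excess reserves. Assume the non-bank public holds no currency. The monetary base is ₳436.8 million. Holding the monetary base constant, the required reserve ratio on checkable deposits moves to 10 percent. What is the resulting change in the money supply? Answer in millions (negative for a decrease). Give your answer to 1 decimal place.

-409.5 million

Initially m₁ = 1 / (0.069 + 0.098) ≈ 5.98802, so M₁ = 5.98802 × 436.8 ≈ 2615.5671 million.
After the change m₂ = 1 / (0.1 + 0.098) ≈ 5.05051, so M₂ = 5.05051 × 436.8 ≈ 2206.0628 million.
ΔM = M₂ − M₁ = 2206.0628 − 2615.5671 = -409.5043 million.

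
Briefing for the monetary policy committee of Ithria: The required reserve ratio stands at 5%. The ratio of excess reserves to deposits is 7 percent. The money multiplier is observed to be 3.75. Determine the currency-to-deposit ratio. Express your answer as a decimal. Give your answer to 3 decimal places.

Using m = 3.75. From m = (1 + c)/(c + rr + e), rearranging gives 1 + c = m·(c + rr + e), so c·(1 − m) = m·(rr + e) − 1.
Hence c = [m·(rr + e) − 1]/(1 − m) = [3.75 × (0.05 + 0.07) − 1] / (1 − 3.75) = 0.200000.

0.200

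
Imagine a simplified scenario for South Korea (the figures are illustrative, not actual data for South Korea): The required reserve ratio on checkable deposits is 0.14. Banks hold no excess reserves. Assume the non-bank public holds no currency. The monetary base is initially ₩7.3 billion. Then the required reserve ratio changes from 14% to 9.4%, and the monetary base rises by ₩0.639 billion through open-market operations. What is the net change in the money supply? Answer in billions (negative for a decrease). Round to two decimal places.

₩32.31 billion

Before: m₁ = 1 / (0.14) ≈ 7.1429, MB₁ = 7.3, so M₁ = 7.1429 × 7.3 ≈ 52.1432 billion.
After: m₂ = 1 / (0.094) ≈ 10.6383, MB₂ = 7.3 + 0.639 = 7.939, so M₂ = 10.6383 × 7.939 ≈ 84.4575 billion.
ΔM = M₂ − M₁ = 84.4575 − 52.1432 = 32.3143 billion.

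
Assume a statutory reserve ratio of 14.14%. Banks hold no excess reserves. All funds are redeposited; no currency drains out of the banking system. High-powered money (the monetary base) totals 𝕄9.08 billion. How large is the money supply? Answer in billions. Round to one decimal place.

𝕄64.2 billion

With no currency drain or excess reserves, the money multiplier is m = 1/rr = 1/0.1414 ≈ 7.0721.
Money supply M = m × MB = 7.0721 × 9.08 ≈ 64.2147 billion.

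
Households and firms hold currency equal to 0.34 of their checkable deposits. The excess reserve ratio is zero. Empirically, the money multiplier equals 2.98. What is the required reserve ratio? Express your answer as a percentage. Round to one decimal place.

Using m = 2.98. Since m = (1 + c)/(c + rr + e), the denominator satisfies c + rr + e = (1 + c)/m = (1 + 0.34) / 2.98 ≈ 0.449664.
With c = 0.34 and e = 0, the required reserve ratio is 0.449664 − 0.34 − 0 = 0.109664.

11.0%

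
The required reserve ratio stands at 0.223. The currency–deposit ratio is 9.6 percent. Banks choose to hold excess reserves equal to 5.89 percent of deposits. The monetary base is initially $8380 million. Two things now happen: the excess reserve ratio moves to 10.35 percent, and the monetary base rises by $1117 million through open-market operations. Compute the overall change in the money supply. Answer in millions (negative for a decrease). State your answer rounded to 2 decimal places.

Before: m₁ = (1 + 0.096) / (0.223 + 0.0589 + 0.096) ≈ 2.9002382, MB₁ = 8380, so M₁ = 2.9002382 × 8380 ≈ 24303.9961 million.
After: m₂ = (1 + 0.096) / (0.223 + 0.1035 + 0.096) ≈ 2.5940828, MB₂ = 8380 + 1117 = 9497, so M₂ = 2.5940828 × 9497 ≈ 24636.0044 million.
ΔM = M₂ − M₁ = 24636.0044 − 24303.9961 = 332.0083 million.

$332.01 million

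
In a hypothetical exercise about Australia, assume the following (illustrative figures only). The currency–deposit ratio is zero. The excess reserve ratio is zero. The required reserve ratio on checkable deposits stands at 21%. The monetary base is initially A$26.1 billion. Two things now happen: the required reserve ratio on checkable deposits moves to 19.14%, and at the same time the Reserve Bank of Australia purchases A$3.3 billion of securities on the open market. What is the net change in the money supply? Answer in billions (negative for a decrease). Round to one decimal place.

A$29.3 billion

Before: m₁ = 1 / (0.21) ≈ 4.7619, MB₁ = 26.1, so M₁ = 4.7619 × 26.1 ≈ 124.2856 billion.
After: m₂ = 1 / (0.1914) ≈ 5.2247, MB₂ = 26.1 + 3.3 = 29.4, so M₂ = 5.2247 × 29.4 ≈ 153.6062 billion.
ΔM = M₂ − M₁ = 153.6062 − 124.2856 = 29.3206 billion.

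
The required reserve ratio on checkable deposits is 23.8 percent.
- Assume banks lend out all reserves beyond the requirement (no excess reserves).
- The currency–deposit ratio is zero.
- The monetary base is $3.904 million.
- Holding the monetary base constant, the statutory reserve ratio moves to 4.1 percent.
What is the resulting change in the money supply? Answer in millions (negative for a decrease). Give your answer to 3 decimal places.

$78.816 million

Initially m₁ = 1 / (0.238) ≈ 4.20168, so M₁ = 4.20168 × 3.904 ≈ 16.4034 million.
After the change m₂ = 1 / (0.041) ≈ 24.39024, so M₂ = 24.39024 × 3.904 ≈ 95.2195 million.
ΔM = M₂ − M₁ = 95.2195 − 16.4034 = 78.8161 million.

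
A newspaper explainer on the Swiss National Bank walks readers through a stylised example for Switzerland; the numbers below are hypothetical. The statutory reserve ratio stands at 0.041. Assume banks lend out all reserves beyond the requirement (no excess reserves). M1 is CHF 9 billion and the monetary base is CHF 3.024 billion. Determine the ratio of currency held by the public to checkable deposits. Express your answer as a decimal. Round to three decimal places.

0.444

Using m = M/MB = 9/3.024 ≈ 2.976190. From m = (1 + c)/(c + rr + e), rearranging gives 1 + c = m·(c + rr + e), so c·(1 − m) = m·(rr + e) − 1.
Hence c = [m·(rr + e) − 1]/(1 − m) = [2.976190 × (0.041 + 0) − 1] / (1 − 2.976190) ≈ 0.444277.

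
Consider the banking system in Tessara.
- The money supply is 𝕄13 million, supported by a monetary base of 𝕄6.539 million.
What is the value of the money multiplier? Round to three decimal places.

The money multiplier is m = M / MB = 13 / 6.539 ≈ 1.98807.

1.988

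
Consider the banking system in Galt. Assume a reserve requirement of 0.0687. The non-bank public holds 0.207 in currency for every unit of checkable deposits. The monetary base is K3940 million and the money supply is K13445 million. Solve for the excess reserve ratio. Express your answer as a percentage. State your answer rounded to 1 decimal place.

7.8%

Using m = M/MB = 13445/3940 ≈ 3.412437. Since m = (1 + c)/(c + rr + e), the denominator satisfies c + rr + e = (1 + c)/m = (1 + 0.207) / 3.412437 ≈ 0.353706.
With c = 0.207 and rr = 0.0687, the excess reserve ratio is 0.353706 − 0.207 − 0.0687 = 0.078006.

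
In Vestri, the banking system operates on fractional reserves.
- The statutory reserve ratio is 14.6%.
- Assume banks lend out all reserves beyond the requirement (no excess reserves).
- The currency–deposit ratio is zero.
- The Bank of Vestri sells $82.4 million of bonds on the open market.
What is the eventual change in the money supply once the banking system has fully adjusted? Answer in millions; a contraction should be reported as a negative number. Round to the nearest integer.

-564 million

The simple money multiplier is m = 1/rr = 1/0.146 ≈ 6.8493.
An open-market sale reduces the monetary base by 82.4 million, so ΔM = m × ΔMB = 6.8493 × (−82.4) ≈ -564.3823 million.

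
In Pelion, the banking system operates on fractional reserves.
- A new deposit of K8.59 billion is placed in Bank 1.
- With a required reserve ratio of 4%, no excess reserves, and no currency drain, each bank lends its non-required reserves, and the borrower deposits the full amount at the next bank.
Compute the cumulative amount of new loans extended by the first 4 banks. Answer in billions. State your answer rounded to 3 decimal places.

K31.059 billion

Bank i lends (1 − rr)^i of the original deposit: Bank 1 lends 8.59·0.9600 = 8.2464, Bank 2 lends 8.59·0.9600² ≈ 7.9165, and so on.
Summing a geometric series: total = 8.59·[0.9600·(1 − 0.9600^4) / (1 − 0.9600)] ≈ 31.0587 billion.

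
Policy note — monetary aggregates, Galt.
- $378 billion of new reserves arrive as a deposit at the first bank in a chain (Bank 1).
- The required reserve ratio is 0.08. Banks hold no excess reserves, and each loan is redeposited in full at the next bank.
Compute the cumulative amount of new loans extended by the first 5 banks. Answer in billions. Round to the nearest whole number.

$1482 billion

Bank i lends (1 − rr)^i of the original deposit: Bank 1 lends 378·0.9200 = 347.7600, Bank 2 lends 378·0.9200² = 319.9392, and so on.
Summing a geometric series: total = 378·[0.9200·(1 − 0.9200^5) / (1 − 0.9200)] ≈ 1481.9726 billion.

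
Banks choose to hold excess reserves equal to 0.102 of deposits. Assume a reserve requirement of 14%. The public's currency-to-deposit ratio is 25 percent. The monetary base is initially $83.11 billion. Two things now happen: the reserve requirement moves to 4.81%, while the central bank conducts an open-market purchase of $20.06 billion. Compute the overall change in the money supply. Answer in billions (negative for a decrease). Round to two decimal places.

Before: m₁ = (1 + 0.25) / (0.14 + 0.102 + 0.25) ≈ 2.540650, MB₁ = 83.11, so M₁ = 2.540650 × 83.11 ≈ 211.1534 billion.
After: m₂ = (1 + 0.25) / (0.0481 + 0.102 + 0.25) ≈ 3.124219, MB₂ = 83.11 + 20.06 = 103.17, so M₂ = 3.124219 × 103.17 ≈ 322.3257 billion.
ΔM = M₂ − M₁ = 322.3257 − 211.1534 = 111.1723 billion.

$111.17 billion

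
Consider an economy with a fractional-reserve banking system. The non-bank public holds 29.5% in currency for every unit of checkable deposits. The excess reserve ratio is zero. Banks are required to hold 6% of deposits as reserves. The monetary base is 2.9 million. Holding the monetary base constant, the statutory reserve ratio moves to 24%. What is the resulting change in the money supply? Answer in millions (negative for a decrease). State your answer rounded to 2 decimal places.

-3.56 million

Initially m₁ = (1 + 0.295) / (0.06 + 0.295) ≈ 3.6479, so M₁ = 3.6479 × 2.9 ≈ 10.5789 million.
After the change m₂ = (1 + 0.295) / (0.24 + 0.295) ≈ 2.4206, so M₂ = 2.4206 × 2.9 ≈ 7.0197 million.
ΔM = M₂ − M₁ = 7.0197 − 10.5789 = -3.5592 million.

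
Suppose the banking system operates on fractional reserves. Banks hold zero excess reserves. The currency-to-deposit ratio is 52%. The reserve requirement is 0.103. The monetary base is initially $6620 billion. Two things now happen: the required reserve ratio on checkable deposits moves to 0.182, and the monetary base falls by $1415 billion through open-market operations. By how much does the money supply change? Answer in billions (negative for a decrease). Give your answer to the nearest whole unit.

-4881 billion

Before: m₁ = (1 + 0.52) / (0.103 + 0.52) ≈ 2.43981, MB₁ = 6620, so M₁ = 2.43981 × 6620 = 16151.5422 billion.
After: m₂ = (1 + 0.52) / (0.182 + 0.52) ≈ 2.16524, MB₂ = 6620 − 1415 = 5205, so M₂ = 2.16524 × 5205 = 11270.0742 billion.
ΔM = M₂ − M₁ = 11270.0742 − 16151.5422 = -4881.468 billion.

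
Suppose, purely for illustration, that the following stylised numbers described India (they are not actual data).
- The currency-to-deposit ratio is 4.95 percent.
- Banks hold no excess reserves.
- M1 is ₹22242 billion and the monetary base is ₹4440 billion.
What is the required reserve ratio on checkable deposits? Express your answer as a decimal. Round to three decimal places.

Using m = M/MB = 22242/4440 ≈ 5.009459. Since m = (1 + c)/(c + rr + e), the denominator satisfies c + rr + e = (1 + c)/m = (1 + 0.0495) / 5.009459 ≈ 0.209504.
With c = 0.0495 and e = 0, the required reserve ratio on checkable deposits is 0.209504 − 0.0495 − 0 = 0.160004.

0.160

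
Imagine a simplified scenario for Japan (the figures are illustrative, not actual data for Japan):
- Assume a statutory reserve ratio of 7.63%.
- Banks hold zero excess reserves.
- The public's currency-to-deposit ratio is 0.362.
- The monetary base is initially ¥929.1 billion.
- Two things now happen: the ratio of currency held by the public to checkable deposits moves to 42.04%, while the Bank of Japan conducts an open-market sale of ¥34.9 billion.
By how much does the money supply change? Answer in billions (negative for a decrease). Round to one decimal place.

Before: m₁ = (1 + 0.362) / (0.0763 + 0.362) ≈ 3.10746, MB₁ = 929.1, so M₁ = 3.10746 × 929.1 ≈ 2887.1411 billion.
After: m₂ = (1 + 0.4204) / (0.0763 + 0.4204) ≈ 2.85967, MB₂ = 929.1 − 34.9 = 894.2, so M₂ = 2.85967 × 894.2 ≈ 2557.1169 billion.
ΔM = M₂ − M₁ = 2557.1169 − 2887.1411 = -330.0242 billion.

-330.0 billion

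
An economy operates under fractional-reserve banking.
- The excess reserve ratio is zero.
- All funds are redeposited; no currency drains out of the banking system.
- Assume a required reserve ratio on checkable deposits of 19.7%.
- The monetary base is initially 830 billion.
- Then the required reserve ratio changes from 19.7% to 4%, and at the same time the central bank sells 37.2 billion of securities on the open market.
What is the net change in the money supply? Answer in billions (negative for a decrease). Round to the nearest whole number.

Before: m₁ = 1 / (0.197) ≈ 5.0761, MB₁ = 830, so M₁ = 5.0761 × 830 = 4213.163 billion.
After: m₂ = 1 / (0.04) = 25, MB₂ = 830 − 37.2 = 792.8, so M₂ = 25 × 792.8 = 19820 billion.
ΔM = M₂ − M₁ = 19820 − 4213.163 = 15606.837 billion.

15607 billion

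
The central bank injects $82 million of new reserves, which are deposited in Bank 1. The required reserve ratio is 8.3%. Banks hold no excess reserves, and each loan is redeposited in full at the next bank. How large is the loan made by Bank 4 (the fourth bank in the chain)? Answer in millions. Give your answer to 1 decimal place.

$58.0 million

Each bank lends a fraction (1 − rr) = 0.9170 of the deposit it receives, so Bank 4 receives 82·0.9170^3 and lends 82·0.9170^4 ≈ 57.9817 million.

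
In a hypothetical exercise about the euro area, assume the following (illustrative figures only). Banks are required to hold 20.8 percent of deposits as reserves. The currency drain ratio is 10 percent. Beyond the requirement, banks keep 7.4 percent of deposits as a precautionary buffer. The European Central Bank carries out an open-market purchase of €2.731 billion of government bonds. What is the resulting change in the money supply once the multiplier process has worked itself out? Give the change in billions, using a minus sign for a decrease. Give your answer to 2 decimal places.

The money multiplier is m = (1 + c) / (rr + e + c) = (1 + 0.1) / (0.208 + 0.074 + 0.1) ≈ 2.8796.
The purchase adds 2.731 billion of base, so ΔM = m × ΔMB = 2.8796 × (+2.731) ≈ 7.8642 billion.

€7.86 billion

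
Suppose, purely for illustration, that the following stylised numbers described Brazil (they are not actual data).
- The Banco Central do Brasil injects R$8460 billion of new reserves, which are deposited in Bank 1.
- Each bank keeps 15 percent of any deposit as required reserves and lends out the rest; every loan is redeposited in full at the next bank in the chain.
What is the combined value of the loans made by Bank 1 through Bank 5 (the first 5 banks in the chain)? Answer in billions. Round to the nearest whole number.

R$26669 billion

Bank i lends (1 − rr)^i of the original deposit: Bank 1 lends 8460·0.8500 = 7191.0000, Bank 2 lends 8460·0.8500² = 6112.3500, and so on.
Summing a geometric series: total = 8460·[0.8500·(1 − 0.8500^5) / (1 − 0.8500)] ≈ 26668.7673 billion.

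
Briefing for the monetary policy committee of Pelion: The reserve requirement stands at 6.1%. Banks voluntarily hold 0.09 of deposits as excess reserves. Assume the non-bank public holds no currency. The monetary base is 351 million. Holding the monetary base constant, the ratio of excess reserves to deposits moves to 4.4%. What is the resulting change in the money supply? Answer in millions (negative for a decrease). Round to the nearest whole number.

1018 million

Initially m₁ = 1 / (0.061 + 0.09) ≈ 6.6225, so M₁ = 6.6225 × 351 = 2324.4975 million.
After the change m₂ = 1 / (0.061 + 0.044) ≈ 9.5238, so M₂ = 9.5238 × 351 = 3342.8538 million.
ΔM = M₂ − M₁ = 3342.8538 − 2324.4975 = 1018.3563 million.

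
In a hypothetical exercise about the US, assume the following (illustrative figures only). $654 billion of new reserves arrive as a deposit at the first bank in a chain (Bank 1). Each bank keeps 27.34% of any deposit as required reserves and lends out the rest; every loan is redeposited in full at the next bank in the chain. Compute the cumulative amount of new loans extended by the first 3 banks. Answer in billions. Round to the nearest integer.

$1071 billion

Bank i lends (1 − rr)^i of the original deposit: Bank 1 lends 654·0.7266 = 475.1964, Bank 2 lends 654·0.7266² ≈ 345.2777, and so on.
Summing a geometric series: total = 654·[0.7266·(1 − 0.7266^3) / (1 − 0.7266)] ≈ 1071.3529 billion.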